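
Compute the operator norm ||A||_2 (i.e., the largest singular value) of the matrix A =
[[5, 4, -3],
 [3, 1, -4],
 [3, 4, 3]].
||A||_2 ≈ 8.9048 (= sqrt(largest eigenvalue of A^T A))

||A||_2 = sigma_max(A) = sqrt(lambda_max(A^T A)). Form the symmetric matrix M = A^T A =
[[43, 35, -18],
 [35, 33, -4],
 [-18, -4, 34]].
Its characteristic polynomial (trace, sum of principal 2x2 minors, determinant of M give the coefficients) is
  p(λ) = det(λ I - M) = λ^3 - 110λ^2 + 2438λ - 256.
No integer candidate from the rational root theorem (±divisors of 256) is a root, so the roots are irrational. The cubic discriminant is Δ = 13827205680 > 0, so there are three distinct real roots. p(0) = -256 and p(1) = 2073 have opposite signs, so a root lies in (0, 1); Newton's method refines it to λ ≈ 0.1055. p(30) = 884 and p(31) = -597 have opposite signs, so a root lies in (30, 31); Newton's method refines it to λ ≈ 30.5999. p(79) = -1125 and p(80) = 2784 have opposite signs, so a root lies in (79, 80); Newton's method refines it to λ ≈ 79.2946. Check (Vieta): the three roots sum to 110, matching tr M = 110.
So the eigenvalues of A^T A are ≈ 0.1055, 30.5999, 79.2946 (all ≥ 0, as they must be for A^T A). The largest is λ_max ≈ 79.2946, hence ||A||_2 = sqrt(λ_max) ≈ 8.9048.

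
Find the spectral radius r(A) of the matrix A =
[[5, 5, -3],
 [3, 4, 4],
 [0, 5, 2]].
r(A) = 9

The eigenvalues of A are the roots of its characteristic polynomial. With M = A (coefficients from the trace, the sum of principal 2x2 minors, and det A):
  p(λ) = det(λ I - M) = λ^3 - 11λ^2 + 3λ + 135.
By the rational root theorem any rational root is an integer divisor of 135. Testing λ = 9: p(9) = 729 - 891 + 27 + 135 = 0, so λ = 9 is a root. Dividing out (λ - 9) leaves p(λ) = (λ - 9)(λ^2 - 2λ - 15). For λ^2 - 2λ - 15 the discriminant is 64. It is a perfect square (8^2), so the roots are rational: λ = (2 ± 8)/2 = 5, -3.
Thus the eigenvalues (to 4 decimals) are 5 (modulus 5); -3 (modulus 3); 9 (modulus 9). The spectral radius is the largest modulus: r(A) = 9. (Cross-check: r(A) ≤ ||A||_2 ≈ 9.5519; equality holds whenever A is normal, though it can also hold for some non-normal A.)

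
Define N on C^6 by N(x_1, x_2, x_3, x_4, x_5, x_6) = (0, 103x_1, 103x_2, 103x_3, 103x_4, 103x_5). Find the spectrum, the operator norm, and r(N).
sigma(N) = {0}; ||N|| = 103; r(N) = 0. (N is nilpotent with N^6 = 0.)

On C^6, N is a strictly lower-triangular matrix with 103 on the subdiagonal and zeros elsewhere, so its characteristic polynomial is lambda^6 and every eigenvalue is 0: sigma(N) = {0}. For the operator norm, N e_i = 103e_{i+1} for i = 1, ..., 5 and N e_6 = 0, so the singular values of N are 103 (with multiplicity 5) and 0; hence ||N|| = 103. The spectral radius r(N) = max|lambda| = 0. Note ||N|| > r(N) — characteristic of non-normal nilpotent operators. Indeed N^6 = 0.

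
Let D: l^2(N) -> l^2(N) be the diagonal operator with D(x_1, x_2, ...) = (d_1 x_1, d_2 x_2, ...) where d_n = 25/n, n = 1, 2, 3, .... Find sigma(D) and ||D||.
sigma(D) = {25/n : n ≥ 1} ∪ {0}; ||D|| = 25

A bounded diagonal operator on l^2 with diagonal entries d_n has spectrum equal to the closure of {d_n : n ≥ 1}: every d_n is an eigenvalue (with eigenvector e_n), so {d_n} ⊂ sigma(D); the spectrum is closed, so its closure is too; and for lambda not in the closure, (D - lambda I) has bounded inverse (the diagonal entries 1/(d_n - lambda) are bounded). For our sequence d_n = 25/n, n = 1, 2, 3, ...:
  - {d_n} = {25/n : n ≥ 1}; the only limit point is 0
  - closure = {25/n : n ≥ 1} ∪ {0}
For the norm: a diagonal operator has ||D|| = sup_n |d_n|. Here d_n = 25/n is positive and decreasing, so sup_n |d_n| = d_1 = 25. So ||D|| = 25.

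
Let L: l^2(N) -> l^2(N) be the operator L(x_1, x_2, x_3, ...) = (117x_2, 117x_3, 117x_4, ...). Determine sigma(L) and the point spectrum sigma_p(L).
sigma(L) = closed disk {z in C : |z| ≤ 117}; sigma_p(L) = open disk {z in C : |z| < 117}

Note L = 117·V where V is the unit left shift (V x)_k = x_{k+1}; so sigma(L) = 117·sigma(V) and ||L|| = 117||V||. ||L x||^2 = 13689sum_{k≥2} |x_k|^2 ≤ 13689||x||^2, with equality on {x : x_1 = 0}, so ||L|| = 117. For any lambda with |lambda| < 117, set r = lambda/117 (|r| < 1); the vector x = (1, r, r^2, ...) is in l^2 and satisfies L x = 117(r, r^2, ...) = lambda x, so lambda is an eigenvalue. On the boundary |lambda| = 117 the geometric series diverges, so no l^2 eigenvector exists, but these lambda lie in the approximate point spectrum. Hence sigma(L) is the closed disk of radius 117 and sigma_p(L) is the open disk.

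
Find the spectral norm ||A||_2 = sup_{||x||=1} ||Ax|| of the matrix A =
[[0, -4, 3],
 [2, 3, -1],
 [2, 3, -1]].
||A||_2 = sqrt((53 + sqrt(1809))/2) ≈ 6.9113 (= sqrt(largest eigenvalue of A^T A))

||A||_2 = sigma_max(A) = sqrt(lambda_max(A^T A)). Form the symmetric matrix M = A^T A =
[[8, 12, -4],
 [12, 34, -18],
 [-4, -18, 11]].
Its characteristic polynomial (trace, sum of principal 2x2 minors, determinant of M give the coefficients) is
  p(λ) = det(λ I - M) = λ^3 - 53λ^2 + 250λ.
The constant term is 0, so λ = 0 is a root. Dividing out λ leaves p(λ) = λ(λ^2 - 53λ + 250). For λ^2 - 53λ + 250 the discriminant is 1809. It is nonnegative but not a perfect square, so the roots are real and irrational: λ = (53 ± sqrt(1809))/2 ≈ 47.7662, 5.2338.
So the eigenvalues of A^T A are ≈ 0, 5.2338, 47.7662 (all ≥ 0, as they must be for A^T A). The largest is λ_max = (53 + sqrt(1809))/2 ≈ 47.7662, hence ||A||_2 = sqrt(λ_max) = sqrt((53 + sqrt(1809))/2) ≈ 6.9113.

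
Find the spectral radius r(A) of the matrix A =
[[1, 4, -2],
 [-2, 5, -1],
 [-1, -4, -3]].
r(A) ≈ 4.0565

The eigenvalues of A are the roots of its characteristic polynomial. With M = A (coefficients from the trace, the sum of principal 2x2 minors, and det A):
  p(λ) = det(λ I - M) = λ^3 - 3λ^2 - 11λ + 65.
No integer candidate from the rational root theorem (±divisors of 65) is a root, so the roots are irrational. The cubic discriminant is Δ = -62032 < 0, so there is one real root and a complex-conjugate pair. p(-4) = -3 and p(-3) = 44 have opposite signs, so a root lies in (-4, -3); Newton's method refines it to λ ≈ -3.9502. Dividing out (λ - (-3.9502)) leaves approximately λ^2 - 6.9502λ + 16.4548. For λ^2 - 6.9502λ + 16.4548 the discriminant is -17.5138. It is negative, so the remaining roots are the complex-conjugate pair λ ≈ 3.4751 ± 2.0925i. Their product equals the constant term, so |λ|^2 ≈ 16.4548 and |λ| ≈ 4.0565.
Thus the eigenvalues (to 4 decimals) are -3.9502 (modulus 3.9502); 3.4751 ± 2.0925i (modulus 4.0565). The spectral radius is the largest modulus: r(A) ≈ 4.0565. (Cross-check: r(A) ≤ ||A||_2 ≈ 7.5569; equality holds whenever A is normal, though it can also hold for some non-normal A.)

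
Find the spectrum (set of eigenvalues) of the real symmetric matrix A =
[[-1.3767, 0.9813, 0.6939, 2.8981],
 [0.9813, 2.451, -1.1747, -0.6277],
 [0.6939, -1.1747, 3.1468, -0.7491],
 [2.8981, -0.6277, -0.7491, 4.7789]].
sigma(A) ≈ {-3, 2, 4, 6}

A is real symmetric, so its spectrum consists of real eigenvalues. Expanding the characteristic polynomial of the displayed matrix gives
  det(λ I - A) = p(λ) = λ^4 + (-9)λ^3 + (8)λ^2 + (84)λ + (-144).
Solving p(λ) = 0 yields eigenvalues ≈ -3, 2, 4, 6. (A is shown rounded to 4 decimals, so these recover the underlying integer eigenvalues to within that precision.)
Verification: the trace of A = 9 equals the sum of eigenvalues 9, and det(A) ≈ -143.9997 matches the eigenvalue product -144.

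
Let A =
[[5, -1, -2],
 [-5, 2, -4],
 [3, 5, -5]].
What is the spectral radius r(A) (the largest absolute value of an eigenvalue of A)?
r(A) ≈ 6.339

The eigenvalues of A are the roots of its characteristic polynomial. With M = A (coefficients from the trace, the sum of principal 2x2 minors, and det A):
  p(λ) = det(λ I - M) = λ^3 - 2λ^2 - 4λ - 149.
No integer candidate from the rational root theorem (±divisors of 149) is a root, so the roots are irrational. The cubic discriminant is Δ = -625331 < 0, so there is one real root and a complex-conjugate pair. p(6) = -29 and p(7) = 68 have opposite signs, so a root lies in (6, 7); Newton's method refines it to λ ≈ 6.339. Dividing out (λ - (6.339)) leaves approximately λ^2 + 4.339λ + 23.5052. For λ^2 + 4.339λ + 23.5052 the discriminant is -75.1936. It is negative, so the remaining roots are the complex-conjugate pair λ ≈ -2.1695 ± 4.3357i. Their product equals the constant term, so |λ|^2 ≈ 23.5052 and |λ| ≈ 4.8482.
Thus the eigenvalues (to 4 decimals) are 6.339 (modulus 6.339); -2.1695 ± 4.3357i (modulus 4.8482). The spectral radius is the largest modulus: r(A) ≈ 6.339. (Cross-check: r(A) ≤ ||A||_2 ≈ 8.41; equality holds whenever A is normal, though it can also hold for some non-normal A.)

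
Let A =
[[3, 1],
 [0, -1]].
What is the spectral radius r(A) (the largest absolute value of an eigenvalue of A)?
r(A) = 3

The eigenvalues of A are the roots of its characteristic polynomial. With M = A (coefficients from the trace and determinant):
  p(λ) = det(λ I - M) = λ^2 - 2λ - 3.
For λ^2 - 2λ - 3 the discriminant is 16. It is a perfect square (4^2), so the roots are rational: λ = (2 ± 4)/2 = 3, -1.
Thus the eigenvalues (to 4 decimals) are 3 (modulus 3); -1 (modulus 1). The spectral radius is the largest modulus: r(A) = 3. (Cross-check: r(A) ≤ ||A||_2 ≈ 3.1796; equality holds whenever A is normal, though it can also hold for some non-normal A.)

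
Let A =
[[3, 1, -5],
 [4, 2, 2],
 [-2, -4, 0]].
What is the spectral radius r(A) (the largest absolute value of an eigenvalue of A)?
r(A) ≈ 6.7538

The eigenvalues of A are the roots of its characteristic polynomial. With M = A (coefficients from the trace, the sum of principal 2x2 minors, and det A):
  p(λ) = det(λ I - M) = λ^3 - 5λ^2 - 80.
No integer candidate from the rational root theorem (±divisors of 80) is a root, so the roots are irrational. The cubic discriminant is Δ = -212800 < 0, so there is one real root and a complex-conjugate pair. p(6) = -44 and p(7) = 18 have opposite signs, so a root lies in (6, 7); Newton's method refines it to λ ≈ 6.7538. Dividing out (λ - (6.7538)) leaves approximately λ^2 + 1.7538λ + 11.8451. For λ^2 + 1.7538λ + 11.8451 the discriminant is -44.3045. It is negative, so the remaining roots are the complex-conjugate pair λ ≈ -0.8769 ± 3.3281i. Their product equals the constant term, so |λ|^2 ≈ 11.8451 and |λ| ≈ 3.4417.
Thus the eigenvalues (to 4 decimals) are 6.7538 (modulus 6.7538); -0.8769 ± 3.3281i (modulus 3.4417). The spectral radius is the largest modulus: r(A) ≈ 6.7538. (Cross-check: r(A) ≤ ||A||_2 ≈ 6.8229; equality holds whenever A is normal, though it can also hold for some non-normal A.)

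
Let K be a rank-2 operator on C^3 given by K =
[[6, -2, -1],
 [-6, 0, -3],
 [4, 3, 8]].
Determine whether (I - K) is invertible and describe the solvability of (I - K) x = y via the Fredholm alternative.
(I - K) is invertible (det(I - K) = 36 ≠ 0), so for every y in C^3 the equation (I - K) x = y has a unique solution.

K has rank 2 and factors as K = U V^T = u1 v1^T + u2 v2^T with u1 = (-2, 0, 3), v1 = (0, 1, 2), u2 = (-3, 3, -2), v2 = (-2, 0, -1) (multiplying out reproduces the displayed K). The nonzero eigenvalues of U V^T coincide with those of the 2 x 2 matrix G = V^T U = [[v1·u1, v1·u2], [v2·u1, v2·u2]] = [[6, -1], [1, 8]], and by the Sylvester determinant identity det(I_3 - U V^T) = det(I_2 - V^T U) = det([[-5, 1], [-1, -7]]) = (-5)(-7) - (1)(-1) = 36. (Direct check: I - K =
[[-5, 2, 1],
 [6, 1, 3],
 [-4, -3, -7]]
has determinant 36.) The finite-dimensional Fredholm alternative says: either (I - K) is invertible, or ker(I - K) ≠ {0} and then range(I - K) = ker((I - K)^*)^⊥, with dim ker(I - K) = dim ker((I - K)^*). Since det(I - K) ≠ 0, 1 is not an eigenvalue of K and ker(I - K) = {0}, so we are in the first case: for every y there is a unique x = (I - K)^(-1) y. (Explicitly, by the Woodbury identity, (I - U V^T)^(-1) = I + U (I_2 - G)^(-1) V^T.)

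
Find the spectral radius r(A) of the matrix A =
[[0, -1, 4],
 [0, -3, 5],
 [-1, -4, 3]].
r(A) ≈ 3.9002

The eigenvalues of A are the roots of its characteristic polynomial. With M = A (coefficients from the trace, the sum of principal 2x2 minors, and det A):
  p(λ) = det(λ I - M) = λ^3 + 15λ + 7.
No integer candidate from the rational root theorem (±divisors of 7) is a root, so the roots are irrational. The cubic discriminant is Δ = -14823 < 0, so there is one real root and a complex-conjugate pair. p(-1) = -9 and p(0) = 7 have opposite signs, so a root lies in (-1, 0); Newton's method refines it to λ ≈ -0.4602. Dividing out (λ - (-0.4602)) leaves approximately λ^2 - 0.4602λ + 15.2118. For λ^2 - 0.4602λ + 15.2118 the discriminant is -60.6353. It is negative, so the remaining roots are the complex-conjugate pair λ ≈ 0.2301 ± 3.8934i. Their product equals the constant term, so |λ|^2 ≈ 15.2118 and |λ| ≈ 3.9002.
Thus the eigenvalues (to 4 decimals) are -0.4602 (modulus 0.4602); 0.2301 ± 3.8934i (modulus 3.9002). The spectral radius is the largest modulus: r(A) ≈ 3.9002. (Cross-check: r(A) ≤ ||A||_2 ≈ 8.4593; equality holds whenever A is normal, though it can also hold for some non-normal A.)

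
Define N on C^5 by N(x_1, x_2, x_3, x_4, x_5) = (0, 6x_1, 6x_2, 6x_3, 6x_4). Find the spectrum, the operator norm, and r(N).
sigma(N) = {0}; ||N|| = 6; r(N) = 0. (N is nilpotent with N^5 = 0.)

On C^5, N is a strictly lower-triangular matrix with 6 on the subdiagonal and zeros elsewhere, so its characteristic polynomial is lambda^5 and every eigenvalue is 0: sigma(N) = {0}. For the operator norm, N e_i = 6e_{i+1} for i = 1, ..., 4 and N e_5 = 0, so the singular values of N are 6 (with multiplicity 4) and 0; hence ||N|| = 6. The spectral radius r(N) = max|lambda| = 0. Note ||N|| > r(N) — characteristic of non-normal nilpotent operators. Indeed N^5 = 0.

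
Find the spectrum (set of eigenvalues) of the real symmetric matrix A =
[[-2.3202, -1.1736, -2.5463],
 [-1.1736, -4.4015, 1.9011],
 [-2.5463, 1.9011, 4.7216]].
sigma(A) ≈ {-5, -3, 6}

A is real symmetric, so its spectrum consists of real eigenvalues. Expanding the characteristic polynomial of the displayed matrix gives
  det(λ I - A) = p(λ) = λ^3 + (2)λ^2 + (-33)λ + (-90.0011).
Solving p(λ) = 0 yields eigenvalues ≈ -5, -3, 6. (A is shown rounded to 4 decimals, so these recover the underlying integer eigenvalues to within that precision.)
Verification: the trace of A = -2 equals the sum of eigenvalues -2, and det(A) ≈ 90.0011 matches the eigenvalue product 90.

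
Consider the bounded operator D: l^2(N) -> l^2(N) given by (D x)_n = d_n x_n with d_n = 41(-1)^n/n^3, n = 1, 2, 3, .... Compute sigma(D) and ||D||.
sigma(D) = {41(-1)^n/n^3 : n ≥ 1} ∪ {0}; ||D|| = 41

A bounded diagonal operator on l^2 with diagonal entries d_n has spectrum equal to the closure of {d_n : n ≥ 1}: every d_n is an eigenvalue (with eigenvector e_n), so {d_n} ⊂ sigma(D); the spectrum is closed, so its closure is too; and for lambda not in the closure, (D - lambda I) has bounded inverse (the diagonal entries 1/(d_n - lambda) are bounded). For our sequence d_n = 41(-1)^n/n^3, n = 1, 2, 3, ...:
  - {d_n} = {41(-1)^n/n^3 : n ≥ 1}; the only limit point is 0
  - closure = {41(-1)^n/n^3 : n ≥ 1} ∪ {0}
For the norm: a diagonal operator has ||D|| = sup_n |d_n|. Here |d_n| = 41/n^3 is decreasing, so sup_n |d_n| = |d_1| = 41. So ||D|| = 41.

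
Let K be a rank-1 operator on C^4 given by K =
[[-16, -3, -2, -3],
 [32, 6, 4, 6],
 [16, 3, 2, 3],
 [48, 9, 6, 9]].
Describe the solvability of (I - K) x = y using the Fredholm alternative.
(I - K) is singular (det(I - K) = 0, i.e. 1 ∈ sigma(K)). (I - K) x = y is solvable iff y ⊥ ker((I - K)^*) = span{(-16, -3, -2, -3)}, i.e. iff -16y_1 - 3y_2 - 2y_3 - 3y_4 = 0. When solvable, the solutions are x = y + c·(1, -2, -1, -3), c arbitrary (ker(I - K) = span{(1, -2, -1, -3)}, dimension 1).

K has rank 1, so it is an outer product K = u v^T: every row of K is a multiple of one row vector. Reading off the entries, u = (1, -2, -1, -3) and v = (-16, -3, -2, -3) (row i of K equals u_i·v^T). A rank-one matrix u v^T satisfies K u = u (v·u) and kills the (3)-dimensional subspace v^⊥, so its characteristic polynomial is lambda^3 (lambda - v·u) with v·u = tr K = 1. Hence the eigenvalues of I - K are 1 (multiplicity 3) and 1 - (1) = 0, so det(I - K) = 0. (Direct check: I - K =
[[17, 3, 2, 3],
 [-32, -5, -4, -6],
 [-16, -3, -1, -3],
 [-48, -9, -6, -8]]
has determinant 0.) So 1 is an eigenvalue of K and (I - K) is not invertible. The finite-dimensional Fredholm alternative says: either (I - K) is invertible, or ker(I - K) ≠ {0} and then range(I - K) = ker((I - K)^*)^⊥, with dim ker(I - K) = dim ker((I - K)^*). We are in the second case, so we need both kernels. Kernel of I - K: (I - K) u = u - u (v·u) = u - u = 0, so ker(I - K) = span{u} = span{(1, -2, -1, -3)} (it is exactly 1-dimensional because rank(I - K) = 3). Kernel of the adjoint: K is real, so (I - K)^* = I - K^T = I - v u^T, and (I - v u^T) v = v - v (u·v) = 0; hence ker((I - K)^*) = span{v} = span{(-16, -3, -2, -3)}. Therefore (I - K) x = y is solvable iff <y, v> = 0, i.e. iff -16y_1 - 3y_2 - 2y_3 - 3y_4 = 0. When this holds, K y = u (v·y) = 0, so (I - K) y = y and x = y is a particular solution; the full solution set is the line x = y + c·u = y + c·(1, -2, -1, -3), c ∈ C.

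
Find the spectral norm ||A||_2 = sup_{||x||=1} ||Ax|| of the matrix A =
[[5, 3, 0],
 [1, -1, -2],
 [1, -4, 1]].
||A||_2 ≈ 6.0541 (= sqrt(largest eigenvalue of A^T A))

||A||_2 = sigma_max(A) = sqrt(lambda_max(A^T A)). Form the symmetric matrix M = A^T A =
[[27, 10, -1],
 [10, 26, -2],
 [-1, -2, 5]].
Its characteristic polynomial (trace, sum of principal 2x2 minors, determinant of M give the coefficients) is
  p(λ) = det(λ I - M) = λ^3 - 58λ^2 + 862λ - 2916.
No integer candidate from the rational root theorem (±divisors of 2916) is a root, so the roots are irrational. The cubic discriminant is Δ = 56405472 > 0, so there are three distinct real roots. p(4) = -332 and p(5) = 69 have opposite signs, so a root lies in (4, 5); Newton's method refines it to λ ≈ 4.811. p(16) = 124 and p(17) = -111 have opposite signs, so a root lies in (16, 17); Newton's method refines it to λ ≈ 16.5366. p(36) = -396 and p(37) = 229 have opposite signs, so a root lies in (36, 37); Newton's method refines it to λ ≈ 36.6523. Check (Vieta): the three roots sum to 58, matching tr M = 58.
So the eigenvalues of A^T A are ≈ 4.811, 16.5366, 36.6523 (all ≥ 0, as they must be for A^T A). The largest is λ_max ≈ 36.6523, hence ||A||_2 = sqrt(λ_max) ≈ 6.0541.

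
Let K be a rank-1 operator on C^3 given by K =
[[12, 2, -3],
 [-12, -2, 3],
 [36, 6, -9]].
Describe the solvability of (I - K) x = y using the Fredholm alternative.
(I - K) is singular (det(I - K) = 0, i.e. 1 ∈ sigma(K)). (I - K) x = y is solvable iff y ⊥ ker((I - K)^*) = span{(12, 2, -3)}, i.e. iff 12y_1 + 2y_2 - 3y_3 = 0. When solvable, the solutions are x = y + c·(1, -1, 3), c arbitrary (ker(I - K) = span{(1, -1, 3)}, dimension 1).

K has rank 1, so it is an outer product K = u v^T: every row of K is a multiple of one row vector. Reading off the entries, u = (1, -1, 3) and v = (12, 2, -3) (row i of K equals u_i·v^T). A rank-one matrix u v^T satisfies K u = u (v·u) and kills the (2)-dimensional subspace v^⊥, so its characteristic polynomial is lambda^2 (lambda - v·u) with v·u = tr K = 1. Hence the eigenvalues of I - K are 1 (multiplicity 2) and 1 - (1) = 0, so det(I - K) = 0. (Direct check: I - K =
[[-11, -2, 3],
 [12, 3, -3],
 [-36, -6, 10]]
has determinant 0.) So 1 is an eigenvalue of K and (I - K) is not invertible. The finite-dimensional Fredholm alternative says: either (I - K) is invertible, or ker(I - K) ≠ {0} and then range(I - K) = ker((I - K)^*)^⊥, with dim ker(I - K) = dim ker((I - K)^*). We are in the second case, so we need both kernels. Kernel of I - K: (I - K) u = u - u (v·u) = u - u = 0, so ker(I - K) = span{u} = span{(1, -1, 3)} (it is exactly 1-dimensional because rank(I - K) = 2). Kernel of the adjoint: K is real, so (I - K)^* = I - K^T = I - v u^T, and (I - v u^T) v = v - v (u·v) = 0; hence ker((I - K)^*) = span{v} = span{(12, 2, -3)}. Therefore (I - K) x = y is solvable iff <y, v> = 0, i.e. iff 12y_1 + 2y_2 - 3y_3 = 0. When this holds, K y = u (v·y) = 0, so (I - K) y = y and x = y is a particular solution; the full solution set is the line x = y + c·u = y + c·(1, -1, 3), c ∈ C.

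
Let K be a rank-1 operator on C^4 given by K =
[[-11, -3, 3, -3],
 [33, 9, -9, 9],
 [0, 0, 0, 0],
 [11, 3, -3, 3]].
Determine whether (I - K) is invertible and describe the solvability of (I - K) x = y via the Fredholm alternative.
(I - K) is singular (det(I - K) = 0, i.e. 1 ∈ sigma(K)). (I - K) x = y is solvable iff y ⊥ ker((I - K)^*) = span{(-11, -3, 3, -3)}, i.e. iff -11y_1 - 3y_2 + 3y_3 - 3y_4 = 0. When solvable, the solutions are x = y + c·(1, -3, 0, -1), c arbitrary (ker(I - K) = span{(1, -3, 0, -1)}, dimension 1).

K has rank 1, so it is an outer product K = u v^T: every row of K is a multiple of one row vector. Reading off the entries, u = (1, -3, 0, -1) and v = (-11, -3, 3, -3) (row i of K equals u_i·v^T). A rank-one matrix u v^T satisfies K u = u (v·u) and kills the (3)-dimensional subspace v^⊥, so its characteristic polynomial is lambda^3 (lambda - v·u) with v·u = tr K = 1. Hence the eigenvalues of I - K are 1 (multiplicity 3) and 1 - (1) = 0, so det(I - K) = 0. (Direct check: I - K =
[[12, 3, -3, 3],
 [-33, -8, 9, -9],
 [0, 0, 1, 0],
 [-11, -3, 3, -2]]
has determinant 0.) So 1 is an eigenvalue of K and (I - K) is not invertible. The finite-dimensional Fredholm alternative says: either (I - K) is invertible, or ker(I - K) ≠ {0} and then range(I - K) = ker((I - K)^*)^⊥, with dim ker(I - K) = dim ker((I - K)^*). We are in the second case, so we need both kernels. Kernel of I - K: (I - K) u = u - u (v·u) = u - u = 0, so ker(I - K) = span{u} = span{(1, -3, 0, -1)} (it is exactly 1-dimensional because rank(I - K) = 3). Kernel of the adjoint: K is real, so (I - K)^* = I - K^T = I - v u^T, and (I - v u^T) v = v - v (u·v) = 0; hence ker((I - K)^*) = span{v} = span{(-11, -3, 3, -3)}. Therefore (I - K) x = y is solvable iff <y, v> = 0, i.e. iff -11y_1 - 3y_2 + 3y_3 - 3y_4 = 0. When this holds, K y = u (v·y) = 0, so (I - K) y = y and x = y is a particular solution; the full solution set is the line x = y + c·u = y + c·(1, -3, 0, -1), c ∈ C.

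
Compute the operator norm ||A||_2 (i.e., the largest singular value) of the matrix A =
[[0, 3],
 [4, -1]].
||A||_2 = sqrt(18) ≈ 4.2426 (= sqrt(largest eigenvalue of A^T A))

||A||_2 = sigma_max(A) = sqrt(lambda_max(A^T A)). Form the symmetric matrix M = A^T A =
[[16, -4],
 [-4, 10]].
Its characteristic polynomial (trace, determinant of M give the coefficients) is
  p(λ) = det(λ I - M) = λ^2 - 26λ + 144.
For λ^2 - 26λ + 144 the discriminant is 100. It is a perfect square (10^2), so the roots are rational: λ = (26 ± 10)/2 = 18, 8.
So the eigenvalues of A^T A are ≈ 8, 18 (all ≥ 0, as they must be for A^T A). The largest is λ_max = 18, hence ||A||_2 = sqrt(λ_max) = sqrt(18) ≈ 4.2426.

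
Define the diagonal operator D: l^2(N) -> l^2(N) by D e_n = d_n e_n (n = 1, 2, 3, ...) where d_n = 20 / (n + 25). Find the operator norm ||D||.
||D|| = 10/13 (attained at n = 1)

For D diagonal, ||D|| = sup_n |d_n| = sup_n 20/(n + 25). This is positive and strictly decreasing in n, so the supremum is attained at n = 1: d_1 = 20/(1 + 25) = 10/13. Hence ||D|| = 10/13.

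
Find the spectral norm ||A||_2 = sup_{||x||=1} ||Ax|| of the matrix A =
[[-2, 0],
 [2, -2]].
||A||_2 = sqrt((12 + sqrt(80))/2) ≈ 3.2361 (= sqrt(largest eigenvalue of A^T A))

||A||_2 = sigma_max(A) = sqrt(lambda_max(A^T A)). Form the symmetric matrix M = A^T A =
[[8, -4],
 [-4, 4]].
Its characteristic polynomial (trace, determinant of M give the coefficients) is
  p(λ) = det(λ I - M) = λ^2 - 12λ + 16.
For λ^2 - 12λ + 16 the discriminant is 80. It is nonnegative but not a perfect square, so the roots are real and irrational: λ = (12 ± sqrt(80))/2 ≈ 10.4721, 1.5279.
So the eigenvalues of A^T A are ≈ 1.5279, 10.4721 (all ≥ 0, as they must be for A^T A). The largest is λ_max = (12 + sqrt(80))/2 ≈ 10.4721, hence ||A||_2 = sqrt(λ_max) = sqrt((12 + sqrt(80))/2) ≈ 3.2361.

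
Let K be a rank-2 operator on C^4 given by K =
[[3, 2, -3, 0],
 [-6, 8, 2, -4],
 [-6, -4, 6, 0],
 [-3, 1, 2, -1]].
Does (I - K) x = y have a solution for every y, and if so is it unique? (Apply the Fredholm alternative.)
(I - K) is invertible (det(I - K) = 64 ≠ 0), so for every y in C^4 the equation (I - K) x = y has a unique solution.

K has rank 2 and factors as K = U V^T = u1 v1^T + u2 v2^T with u1 = (1, 2, -2, 0), v1 = (0, 3, -1, -1), u2 = (1, -2, -2, -1), v2 = (3, -1, -2, 1) (multiplying out reproduces the displayed K). The nonzero eigenvalues of U V^T coincide with those of the 2 x 2 matrix G = V^T U = [[v1·u1, v1·u2], [v2·u1, v2·u2]] = [[8, -3], [5, 8]], and by the Sylvester determinant identity det(I_4 - U V^T) = det(I_2 - V^T U) = det([[-7, 3], [-5, -7]]) = (-7)(-7) - (3)(-5) = 64. (Direct check: I - K =
[[-2, -2, 3, 0],
 [6, -7, -2, 4],
 [6, 4, -5, 0],
 [3, -1, -2, 2]]
has determinant 64.) The finite-dimensional Fredholm alternative says: either (I - K) is invertible, or ker(I - K) ≠ {0} and then range(I - K) = ker((I - K)^*)^⊥, with dim ker(I - K) = dim ker((I - K)^*). Since det(I - K) ≠ 0, 1 is not an eigenvalue of K and ker(I - K) = {0}, so we are in the first case: for every y there is a unique x = (I - K)^(-1) y. (Explicitly, by the Woodbury identity, (I - U V^T)^(-1) = I + U (I_2 - G)^(-1) V^T.)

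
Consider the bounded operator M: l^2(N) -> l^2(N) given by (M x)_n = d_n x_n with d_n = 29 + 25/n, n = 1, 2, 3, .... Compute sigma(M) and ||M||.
sigma(M) = {29 + 25/n : n ≥ 1} ∪ {29}; ||M|| = 54

A bounded diagonal operator on l^2 with diagonal entries d_n has spectrum equal to the closure of {d_n : n ≥ 1}: every d_n is an eigenvalue (with eigenvector e_n), so {d_n} ⊂ sigma(M); the spectrum is closed, so its closure is too; and for lambda not in the closure, (M - lambda I) has bounded inverse (the diagonal entries 1/(d_n - lambda) are bounded). For our sequence d_n = 29 + 25/n, n = 1, 2, 3, ...:
  - {d_n} = {29 + 25/n : n ≥ 1}; the only limit point is 29
  - closure = {29 + 25/n : n ≥ 1} ∪ {29}
For the norm: a diagonal operator has ||M|| = sup_n |d_n|. Here d_n = 29 + 25/n is positive and decreasing, so sup_n |d_n| = d_1 = 29 + 25 = 54. So ||M|| = 54.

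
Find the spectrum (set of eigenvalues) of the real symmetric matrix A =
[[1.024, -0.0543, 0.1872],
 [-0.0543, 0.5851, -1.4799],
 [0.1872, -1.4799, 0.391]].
sigma(A) ≈ {-1, 1, 2}

A is real symmetric, so its spectrum consists of real eigenvalues. Expanding the characteristic polynomial of the displayed matrix gives
  det(λ I - A) = p(λ) = λ^3 + (-2)λ^2 + (-1)λ + (2).
Solving p(λ) = 0 yields eigenvalues ≈ -1, 1, 2. (A is shown rounded to 4 decimals, so these recover the underlying integer eigenvalues to within that precision.)
Verification: the trace of A = 2 equals the sum of eigenvalues 2, and det(A) ≈ -2.0000 matches the eigenvalue product -2.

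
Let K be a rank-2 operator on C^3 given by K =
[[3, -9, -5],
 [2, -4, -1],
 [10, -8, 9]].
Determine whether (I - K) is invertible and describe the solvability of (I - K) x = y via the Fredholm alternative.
(I - K) is invertible (det(I - K) = 32 ≠ 0), so for every y in C^3 the equation (I - K) x = y has a unique solution.

K has rank 2 and factors as K = U V^T = u1 v1^T + u2 v2^T with u1 = (-3, -1, 1), v1 = (1, 1, 3), u2 = (-2, -1, -3), v2 = (-3, 3, -2) (multiplying out reproduces the displayed K). The nonzero eigenvalues of U V^T coincide with those of the 2 x 2 matrix G = V^T U = [[v1·u1, v1·u2], [v2·u1, v2·u2]] = [[-1, -12], [4, 9]], and by the Sylvester determinant identity det(I_3 - U V^T) = det(I_2 - V^T U) = det([[2, 12], [-4, -8]]) = (2)(-8) - (12)(-4) = 32. (Direct check: I - K =
[[-2, 9, 5],
 [-2, 5, 1],
 [-10, 8, -8]]
has determinant 32.) The finite-dimensional Fredholm alternative says: either (I - K) is invertible, or ker(I - K) ≠ {0} and then range(I - K) = ker((I - K)^*)^⊥, with dim ker(I - K) = dim ker((I - K)^*). Since det(I - K) ≠ 0, 1 is not an eigenvalue of K and ker(I - K) = {0}, so we are in the first case: for every y there is a unique x = (I - K)^(-1) y. (Explicitly, by the Woodbury identity, (I - U V^T)^(-1) = I + U (I_2 - G)^(-1) V^T.)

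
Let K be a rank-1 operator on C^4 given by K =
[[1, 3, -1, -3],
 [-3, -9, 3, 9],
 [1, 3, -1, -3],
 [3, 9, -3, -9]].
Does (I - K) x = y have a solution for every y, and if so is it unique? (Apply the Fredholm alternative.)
(I - K) is invertible (det(I - K) = 19 ≠ 0), so for every y in C^4 the equation (I - K) x = y has a unique solution.

K has rank 1, so it is an outer product K = u v^T: every row of K is a multiple of one row vector. Reading off the entries, u = (-1, 3, -1, -3) and v = (-1, -3, 1, 3) (row i of K equals u_i·v^T). A rank-one matrix u v^T satisfies K u = u (v·u) and kills the (3)-dimensional subspace v^⊥, so its characteristic polynomial is lambda^3 (lambda - v·u) with v·u = tr K = -18. Hence the eigenvalues of I - K are 1 (multiplicity 3) and 1 - (-18) = 19, so det(I - K) = 19. (Direct check: I - K =
[[0, -3, 1, 3],
 [3, 10, -3, -9],
 [-1, -3, 2, 3],
 [-3, -9, 3, 10]]
has determinant 19.) The finite-dimensional Fredholm alternative says: either (I - K) is invertible, or ker(I - K) ≠ {0} and then range(I - K) = ker((I - K)^*)^⊥, with dim ker(I - K) = dim ker((I - K)^*). Since det(I - K) ≠ 0, 1 is not an eigenvalue of K and ker(I - K) = {0}, so we are in the first case: for every y there is a unique x = (I - K)^(-1) y. Explicitly, by the Sherman–Morrison formula, (I - u v^T)^(-1) = I + u v^T/(1 - v·u), i.e. (I - K)^(-1) = I + K/(19).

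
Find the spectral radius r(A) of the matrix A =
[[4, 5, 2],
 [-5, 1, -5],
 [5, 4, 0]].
r(A) ≈ 7.183

The eigenvalues of A are the roots of its characteristic polynomial. With M = A (coefficients from the trace, the sum of principal 2x2 minors, and det A):
  p(λ) = det(λ I - M) = λ^3 - 5λ^2 + 39λ + 95.
No integer candidate from the rational root theorem (±divisors of 95) is a root, so the roots are irrational. The cubic discriminant is Δ = -728876 < 0, so there is one real root and a complex-conjugate pair. p(-2) = -11 and p(-1) = 50 have opposite signs, so a root lies in (-2, -1); Newton's method refines it to λ ≈ -1.8412. Dividing out (λ - (-1.8412)) leaves approximately λ^2 - 6.8412λ + 51.5962. For λ^2 - 6.8412λ + 51.5962 the discriminant is -159.5825. It is negative, so the remaining roots are the complex-conjugate pair λ ≈ 3.4206 ± 6.3163i. Their product equals the constant term, so |λ|^2 ≈ 51.5962 and |λ| ≈ 7.183.
Thus the eigenvalues (to 4 decimals) are -1.8412 (modulus 1.8412); 3.4206 ± 6.3163i (modulus 7.183). The spectral radius is the largest modulus: r(A) ≈ 7.183. (Cross-check: r(A) ≤ ||A||_2 ≈ 10.1662; equality holds whenever A is normal, though it can also hold for some non-normal A.)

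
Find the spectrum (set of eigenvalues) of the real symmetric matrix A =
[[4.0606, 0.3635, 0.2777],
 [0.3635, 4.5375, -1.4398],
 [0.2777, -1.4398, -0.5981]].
sigma(A) ≈ {-1, 4, 5}

A is real symmetric, so its spectrum consists of real eigenvalues. Expanding the characteristic polynomial of the displayed matrix gives
  det(λ I - A) = p(λ) = λ^3 + (-8)λ^2 + (11)λ + (20).
Solving p(λ) = 0 yields eigenvalues ≈ -1, 4, 5. (A is shown rounded to 4 decimals, so these recover the underlying integer eigenvalues to within that precision.)
Verification: the trace of A = 8 equals the sum of eigenvalues 8, and det(A) ≈ -19.9993 matches the eigenvalue product -20.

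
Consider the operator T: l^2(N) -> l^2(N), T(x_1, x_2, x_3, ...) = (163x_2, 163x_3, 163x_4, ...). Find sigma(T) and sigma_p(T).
sigma(T) = closed disk {z in C : |z| ≤ 163}; sigma_p(T) = open disk {z in C : |z| < 163}

Note T = 163·V where V is the unit left shift (V x)_k = x_{k+1}; so sigma(T) = 163·sigma(V) and ||T|| = 163||V||. ||T x||^2 = 26569sum_{k≥2} |x_k|^2 ≤ 26569||x||^2, with equality on {x : x_1 = 0}, so ||T|| = 163. For any lambda with |lambda| < 163, set r = lambda/163 (|r| < 1); the vector x = (1, r, r^2, ...) is in l^2 and satisfies T x = 163(r, r^2, ...) = lambda x, so lambda is an eigenvalue. On the boundary |lambda| = 163 the geometric series diverges, so no l^2 eigenvector exists, but these lambda lie in the approximate point spectrum. Hence sigma(T) is the closed disk of radius 163 and sigma_p(T) is the open disk.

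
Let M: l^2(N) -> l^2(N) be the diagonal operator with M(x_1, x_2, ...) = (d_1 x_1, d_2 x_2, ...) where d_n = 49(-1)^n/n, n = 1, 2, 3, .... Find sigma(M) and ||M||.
sigma(M) = {49(-1)^n/n : n ≥ 1} ∪ {0}; ||M|| = 49

A bounded diagonal operator on l^2 with diagonal entries d_n has spectrum equal to the closure of {d_n : n ≥ 1}: every d_n is an eigenvalue (with eigenvector e_n), so {d_n} ⊂ sigma(M); the spectrum is closed, so its closure is too; and for lambda not in the closure, (M - lambda I) has bounded inverse (the diagonal entries 1/(d_n - lambda) are bounded). For our sequence d_n = 49(-1)^n/n, n = 1, 2, 3, ...:
  - {d_n} = {49(-1)^n/n : n ≥ 1}; the only limit point is 0
  - closure = {49(-1)^n/n : n ≥ 1} ∪ {0}
For the norm: a diagonal operator has ||M|| = sup_n |d_n|. Here |d_n| = 49/n is decreasing, so sup_n |d_n| = |d_1| = 49. So ||M|| = 49.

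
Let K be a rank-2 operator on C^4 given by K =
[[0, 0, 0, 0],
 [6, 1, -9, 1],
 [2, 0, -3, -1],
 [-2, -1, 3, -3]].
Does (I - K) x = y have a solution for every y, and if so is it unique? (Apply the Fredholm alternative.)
(I - K) is invertible (det(I - K) = 13 ≠ 0), so for every y in C^4 the equation (I - K) x = y has a unique solution.

K has rank 2 and factors as K = U V^T = u1 v1^T + u2 v2^T with u1 = (0, -2, -1, 0), v1 = (-2, 0, 3, 1), u2 = (0, 1, 0, -1), v2 = (2, 1, -3, 3) (multiplying out reproduces the displayed K). The nonzero eigenvalues of U V^T coincide with those of the 2 x 2 matrix G = V^T U = [[v1·u1, v1·u2], [v2·u1, v2·u2]] = [[-3, -1], [1, -2]], and by the Sylvester determinant identity det(I_4 - U V^T) = det(I_2 - V^T U) = det([[4, 1], [-1, 3]]) = (4)(3) - (1)(-1) = 13. (Direct check: I - K =
[[1, 0, 0, 0],
 [-6, 0, 9, -1],
 [-2, 0, 4, 1],
 [2, 1, -3, 4]]
has determinant 13.) The finite-dimensional Fredholm alternative says: either (I - K) is invertible, or ker(I - K) ≠ {0} and then range(I - K) = ker((I - K)^*)^⊥, with dim ker(I - K) = dim ker((I - K)^*). Since det(I - K) ≠ 0, 1 is not an eigenvalue of K and ker(I - K) = {0}, so we are in the first case: for every y there is a unique x = (I - K)^(-1) y. (Explicitly, by the Woodbury identity, (I - U V^T)^(-1) = I + U (I_2 - G)^(-1) V^T.)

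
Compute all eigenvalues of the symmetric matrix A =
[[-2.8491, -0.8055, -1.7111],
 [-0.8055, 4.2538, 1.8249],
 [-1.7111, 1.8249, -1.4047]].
sigma(A) ≈ {-4, -1, 5}

A is real symmetric, so its spectrum consists of real eigenvalues. Expanding the characteristic polynomial of the displayed matrix gives
  det(λ I - A) = p(λ) = λ^3 + (0)λ^2 + (-21)λ + (-20).
Solving p(λ) = 0 yields eigenvalues ≈ -4, -1, 5. (A is shown rounded to 4 decimals, so these recover the underlying integer eigenvalues to within that precision.)
Verification: the trace of A = 0 equals the sum of eigenvalues 0, and det(A) ≈ 19.9999 matches the eigenvalue product 20.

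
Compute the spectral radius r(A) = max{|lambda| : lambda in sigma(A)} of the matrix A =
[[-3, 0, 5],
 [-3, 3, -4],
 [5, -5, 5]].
r(A) ≈ 10.3548

The eigenvalues of A are the roots of its characteristic polynomial. With M = A (coefficients from the trace, the sum of principal 2x2 minors, and det A):
  p(λ) = det(λ I - M) = λ^3 - 5λ^2 - 54λ - 15.
No integer candidate from the rational root theorem (±divisors of 15) is a root, so the roots are irrational. The cubic discriminant is Δ = 616281 > 0, so there are three distinct real roots. p(-6) = -87 and p(-5) = 5 have opposite signs, so a root lies in (-6, -5); Newton's method refines it to λ ≈ -5.0691. p(-1) = 33 and p(0) = -15 have opposite signs, so a root lies in (-1, 0); Newton's method refines it to λ ≈ -0.2858. p(10) = -55 and p(11) = 117 have opposite signs, so a root lies in (10, 11); Newton's method refines it to λ ≈ 10.3548. Check (Vieta): the three roots sum to 5, matching tr M = 5.
Thus the eigenvalues (to 4 decimals) are -5.0691 (modulus 5.0691); -0.2858 (modulus 0.2858); 10.3548 (modulus 10.3548). The spectral radius is the largest modulus: r(A) ≈ 10.3548. (Cross-check: r(A) ≤ ||A||_2 ≈ 10.547; equality holds whenever A is normal, though it can also hold for some non-normal A.)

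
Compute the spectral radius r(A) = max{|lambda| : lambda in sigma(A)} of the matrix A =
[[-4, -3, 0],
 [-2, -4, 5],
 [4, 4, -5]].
r(A) ≈ 10.3907

The eigenvalues of A are the roots of its characteristic polynomial. With M = A (coefficients from the trace, the sum of principal 2x2 minors, and det A):
  p(λ) = det(λ I - M) = λ^3 + 13λ^2 + 30λ + 30.
No integer candidate from the rational root theorem (±divisors of 30) is a root, so the roots are irrational. The cubic discriminant is Δ = -33240 < 0, so there is one real root and a complex-conjugate pair. p(-11) = -58 and p(-10) = 30 have opposite signs, so a root lies in (-11, -10); Newton's method refines it to λ ≈ -10.3907. Dividing out (λ - (-10.3907)) leaves approximately λ^2 + 2.6093λ + 2.8872. For λ^2 + 2.6093λ + 2.8872 the discriminant is -4.7402. It is negative, so the remaining roots are the complex-conjugate pair λ ≈ -1.3047 ± 1.0886i. Their product equals the constant term, so |λ|^2 ≈ 2.8872 and |λ| ≈ 1.6992.
Thus the eigenvalues (to 4 decimals) are -10.3907 (modulus 10.3907); -1.3047 ± 1.0886i (modulus 1.6992). The spectral radius is the largest modulus: r(A) ≈ 10.3907. (Cross-check: r(A) ≤ ||A||_2 ≈ 10.6584; equality holds whenever A is normal, though it can also hold for some non-normal A.)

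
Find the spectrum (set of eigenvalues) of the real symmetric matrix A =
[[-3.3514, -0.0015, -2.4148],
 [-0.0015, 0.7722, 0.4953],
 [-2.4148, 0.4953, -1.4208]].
sigma(A) ≈ {-5, 0, 1}

A is real symmetric, so its spectrum consists of real eigenvalues. Expanding the characteristic polynomial of the displayed matrix gives
  det(λ I - A) = p(λ) = λ^3 + (4)λ^2 + (-5)λ + (0).
Solving p(λ) = 0 yields eigenvalues ≈ -5, 0, 1. (A is shown rounded to 4 decimals, so these recover the underlying integer eigenvalues to within that precision.)
Verification: the trace of A = -4 equals the sum of eigenvalues -4, and det(A) ≈ -0.0002 matches the eigenvalue product 0.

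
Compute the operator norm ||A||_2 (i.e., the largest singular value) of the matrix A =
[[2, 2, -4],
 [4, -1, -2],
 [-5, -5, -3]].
||A||_2 ≈ 8.0134 (= sqrt(largest eigenvalue of A^T A))

||A||_2 = sigma_max(A) = sqrt(lambda_max(A^T A)). Form the symmetric matrix M = A^T A =
[[45, 25, -1],
 [25, 30, 9],
 [-1, 9, 29]].
Its characteristic polynomial (trace, sum of principal 2x2 minors, determinant of M give the coefficients) is
  p(λ) = det(λ I - M) = λ^3 - 104λ^2 + 2818λ - 16900.
No integer candidate from the rational root theorem (±divisors of 16900) is a root, so the roots are irrational. The cubic discriminant is Δ = 1779073456 > 0, so there are three distinct real roots. p(8) = -500 and p(9) = 767 have opposite signs, so a root lies in (8, 9); Newton's method refines it to λ ≈ 8.38. p(31) = 305 and p(32) = -452 have opposite signs, so a root lies in (31, 32); Newton's method refines it to λ ≈ 31.406. p(64) = -388 and p(65) = 1495 have opposite signs, so a root lies in (64, 65); Newton's method refines it to λ ≈ 64.214. Check (Vieta): the three roots sum to 104, matching tr M = 104.
So the eigenvalues of A^T A are ≈ 8.38, 31.406, 64.214 (all ≥ 0, as they must be for A^T A). The largest is λ_max ≈ 64.214, hence ||A||_2 = sqrt(λ_max) ≈ 8.0134.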